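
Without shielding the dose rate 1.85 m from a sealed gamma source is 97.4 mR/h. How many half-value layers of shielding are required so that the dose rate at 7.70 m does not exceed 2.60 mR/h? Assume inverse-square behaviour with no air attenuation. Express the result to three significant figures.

At 7.70 m, distance alone gives 97.4 × (1.85/7.70)² = 97.4 × 0.05772 = 5.622 mR/h.
Further attenuation needed: 5.622/2.60 = 2.162.
n = log₂(2.162) = 1.112 half-value layers.

1.11 half-value layers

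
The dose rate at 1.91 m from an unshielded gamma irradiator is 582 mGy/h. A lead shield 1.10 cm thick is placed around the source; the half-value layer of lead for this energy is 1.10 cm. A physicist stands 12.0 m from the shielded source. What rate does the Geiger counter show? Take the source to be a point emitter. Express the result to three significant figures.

Distance alone: (1.91/12.0)² = 0.02533, so 582 × 0.02533 = 14.74 mGy/h.
Shield: 1.10/1.10 = 1.000 half-value layers → attenuation 2^(−1.000) = 0.5000.
Combined: 14.74 × 0.5000 = 7.370 mGy/h.

7.37 mGy/h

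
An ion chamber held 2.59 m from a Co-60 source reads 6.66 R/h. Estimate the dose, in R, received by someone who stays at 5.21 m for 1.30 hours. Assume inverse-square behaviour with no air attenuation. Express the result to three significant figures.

2.14 R

Intensity scales as (d₁/d₂)², so rate at 5.21 m:
6.66 × (2.59/5.21)² = 6.66 × 0.2471 = 1.646 R/h.
Dose = rate × time = 1.646 R/h × 1.300 h = 2.140 R.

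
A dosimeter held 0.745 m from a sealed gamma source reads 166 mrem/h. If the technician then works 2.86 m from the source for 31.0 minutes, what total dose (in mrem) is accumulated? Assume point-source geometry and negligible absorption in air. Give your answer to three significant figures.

5.82 mrem

By the inverse-square law, rate at 2.86 m:
166 × (0.745/2.86)² = 166 × 0.06785 = 11.26 mrem/h.
Dose = rate × time = 11.26 mrem/h × 0.5167 h = 5.818 mrem.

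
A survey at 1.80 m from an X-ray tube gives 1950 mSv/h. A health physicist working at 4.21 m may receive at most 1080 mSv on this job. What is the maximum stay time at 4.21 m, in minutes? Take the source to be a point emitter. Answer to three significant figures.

182 min

Applying the 1/r² law, rate at 4.21 m:
(1.80/4.21)² = 0.1828, so 1950 × 0.1828 = 356.5 mSv/h.
Stay time = 1080 mSv ÷ 356.5 mSv/h = 3.029 h = 181.7 min.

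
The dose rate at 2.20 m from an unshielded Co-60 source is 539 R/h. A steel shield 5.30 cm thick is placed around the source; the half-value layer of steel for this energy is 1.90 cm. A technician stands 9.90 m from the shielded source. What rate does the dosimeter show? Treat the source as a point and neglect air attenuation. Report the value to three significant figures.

Distance alone: (2.20/9.90)² = 0.04938, so 539 × 0.04938 = 26.62 R/h.
Shield: 5.30/1.90 = 2.789 half-value layers → attenuation 2^(−2.789) = 0.1447.
Combined: 26.62 × 0.1447 = 3.852 R/h.

3.85 R/h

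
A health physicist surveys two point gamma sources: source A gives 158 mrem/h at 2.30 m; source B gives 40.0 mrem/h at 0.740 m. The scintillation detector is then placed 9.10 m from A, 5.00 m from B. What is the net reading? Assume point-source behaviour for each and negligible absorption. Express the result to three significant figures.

11.0 mrem/h

By superposition, sum each source's inverse-square contribution:
A: 158 × (2.30/9.10)² = 10.09 mrem/h
B: 40.0 × (0.740/5.00)² = 0.8762 mrem/h
Total = 10.09 + 0.8762 = 10.97 mrem/h.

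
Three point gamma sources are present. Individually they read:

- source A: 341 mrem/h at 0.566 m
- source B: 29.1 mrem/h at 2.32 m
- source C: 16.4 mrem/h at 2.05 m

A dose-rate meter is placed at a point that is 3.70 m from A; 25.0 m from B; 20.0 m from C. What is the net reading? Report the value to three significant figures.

8.40 mrem/h

By superposition, sum each source's inverse-square contribution:
A: 341 × (0.566/3.70)² = 7.980 mrem/h
B: 29.1 × (2.32/25.0)² = 0.2506 mrem/h
C: 16.4 × (2.05/20.0)² = 0.1723 mrem/h
Total = 7.980 + 0.2506 + 0.1723 = 8.403 mrem/h.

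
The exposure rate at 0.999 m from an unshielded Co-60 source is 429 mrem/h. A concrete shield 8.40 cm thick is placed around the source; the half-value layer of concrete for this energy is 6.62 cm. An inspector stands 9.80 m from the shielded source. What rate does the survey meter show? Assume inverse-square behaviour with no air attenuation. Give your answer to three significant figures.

Distance alone: (0.999/9.80)² = 0.01039, so 429 × 0.01039 = 4.457 mrem/h.
Shield: 8.40/6.62 = 1.269 half-value layers → attenuation 2^(−1.269) = 0.4149.
Combined: 4.457 × 0.4149 = 1.849 mrem/h.

1.85 mrem/h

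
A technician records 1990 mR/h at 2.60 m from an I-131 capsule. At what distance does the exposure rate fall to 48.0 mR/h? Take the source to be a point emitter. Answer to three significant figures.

Applying the 1/r² law, d₂ = d₁·√(I₁/I₂).
I₁/I₂ = 1990/48.0 = 41.46, so d₂ = 2.60 × √41.46 = 16.74 m.

16.7 m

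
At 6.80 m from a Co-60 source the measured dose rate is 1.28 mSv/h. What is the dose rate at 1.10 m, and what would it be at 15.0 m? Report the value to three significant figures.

Since intensity falls as 1/r²,
At 1.10 m: 1.28 × (6.80/1.10)² = 1.28 × 38.21 = 48.91 mSv/h
At 15.0 m: (1.10/15.0)² = 0.005378, so 48.91 × 0.005378 = 0.2630 mSv/h.

48.9 mSv/h; 0.263 mSv/h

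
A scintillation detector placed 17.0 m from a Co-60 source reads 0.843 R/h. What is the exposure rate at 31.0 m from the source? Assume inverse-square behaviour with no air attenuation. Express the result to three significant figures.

0.254 R/h

Since intensity falls as 1/r², scaling from 17.0 m to 31.0 m:
(17.0/31.0)² = 0.3007, so 0.843 × 0.3007 = 0.2535 R/h.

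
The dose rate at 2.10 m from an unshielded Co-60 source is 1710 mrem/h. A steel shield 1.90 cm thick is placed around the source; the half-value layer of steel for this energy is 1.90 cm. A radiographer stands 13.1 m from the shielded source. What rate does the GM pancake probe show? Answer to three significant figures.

22.0 mrem/h

Distance alone: (2.10/13.1)² = 0.02570, so 1710 × 0.02570 = 43.95 mrem/h.
Shield: 1.90/1.90 = 1.000 half-value layers → attenuation 2^(−1.000) = 0.5000.
Combined: 43.95 × 0.5000 = 21.98 mrem/h.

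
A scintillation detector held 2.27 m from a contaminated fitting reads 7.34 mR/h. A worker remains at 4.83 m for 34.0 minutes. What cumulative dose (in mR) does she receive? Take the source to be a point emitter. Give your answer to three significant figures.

Since intensity falls as 1/r², rate at 4.83 m:
7.34 × (2.27/4.83)² = 7.34 × 0.2209 = 1.621 mR/h.
Dose = rate × time = 1.621 mR/h × 0.5667 h = 0.9186 mR.

0.919 mR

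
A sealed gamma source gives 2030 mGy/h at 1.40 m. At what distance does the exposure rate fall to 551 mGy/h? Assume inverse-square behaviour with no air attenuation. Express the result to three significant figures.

Using I₁d₁² = I₂d₂², d₂ = d₁·√(I₁/I₂).
I₁/I₂ = 2030/551 = 3.684, so d₂ = 1.40 × √3.684 = 2.687 m.

2.69 m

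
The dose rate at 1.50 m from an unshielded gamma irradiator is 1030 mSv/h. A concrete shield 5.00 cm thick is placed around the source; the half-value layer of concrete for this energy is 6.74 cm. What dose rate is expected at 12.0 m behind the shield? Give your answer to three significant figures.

Distance alone: 1030 × (1.50/12.0)² = 1030 × 0.01562 = 16.09 mSv/h.
Shield: 5.00/6.74 = 0.7418 half-value layers → attenuation 2^(−0.7418) = 0.5980.
Combined: 16.09 × 0.5980 = 9.622 mSv/h.

9.62 mSv/h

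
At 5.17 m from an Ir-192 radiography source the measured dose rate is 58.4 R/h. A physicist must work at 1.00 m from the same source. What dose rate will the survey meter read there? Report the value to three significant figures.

By the inverse-square law, scaling from 5.17 m to 1.00 m:
(5.17/1.00)² = 26.73, so 58.4 × 26.73 = 1561 R/h.

1560 R/h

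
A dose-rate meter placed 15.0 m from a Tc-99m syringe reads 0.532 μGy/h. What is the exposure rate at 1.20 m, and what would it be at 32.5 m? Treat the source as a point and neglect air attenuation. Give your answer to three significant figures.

83.1 μGy/h; 0.113 μGy/h

Since intensity falls as 1/r²,
At 1.20 m: 0.532 × (15.0/1.20)² = 0.532 × 156.2 = 83.10 μGy/h
At 32.5 m: 83.10 × (1.20/32.5)² = 83.10 × 0.001363 = 0.1133 μGy/h.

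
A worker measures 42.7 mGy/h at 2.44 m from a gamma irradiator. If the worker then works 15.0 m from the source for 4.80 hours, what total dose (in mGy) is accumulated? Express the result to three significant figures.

5.42 mGy

Since intensity falls as 1/r², rate at 15.0 m:
(2.44/15.0)² = 0.02646, so 42.7 × 0.02646 = 1.130 mGy/h.
Dose = rate × time = 1.130 mGy/h × 4.800 h = 5.424 mGy.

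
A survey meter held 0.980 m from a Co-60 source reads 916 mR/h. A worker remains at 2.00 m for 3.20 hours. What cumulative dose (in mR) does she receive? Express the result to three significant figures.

Intensity scales as (d₁/d₂)², so rate at 2.00 m:
(0.980/2.00)² = 0.2401, so 916 × 0.2401 = 219.9 mR/h.
Dose = rate × time = 219.9 mR/h × 3.200 h = 703.7 mR.

704 mR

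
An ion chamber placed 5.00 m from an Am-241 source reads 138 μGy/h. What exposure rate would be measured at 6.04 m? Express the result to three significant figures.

94.6 μGy/h

Since intensity falls as 1/r², scaling from 5.00 m to 6.04 m:
138 × (5.00/6.04)² = 138 × 0.6853 = 94.57 μGy/h.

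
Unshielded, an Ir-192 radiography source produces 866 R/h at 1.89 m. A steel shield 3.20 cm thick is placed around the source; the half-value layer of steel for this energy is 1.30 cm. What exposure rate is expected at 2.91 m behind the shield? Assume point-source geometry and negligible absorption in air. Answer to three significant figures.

66.3 R/h

Distance alone: (1.89/2.91)² = 0.4218, so 866 × 0.4218 = 365.3 R/h.
Shield: 3.20/1.30 = 2.462 half-value layers → attenuation 2^(−2.462) = 0.1815.
Combined: 365.3 × 0.1815 = 66.30 R/h.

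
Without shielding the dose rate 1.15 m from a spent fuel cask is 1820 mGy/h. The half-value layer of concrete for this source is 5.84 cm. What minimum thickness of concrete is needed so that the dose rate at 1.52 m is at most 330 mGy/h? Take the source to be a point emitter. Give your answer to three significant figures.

9.69 cm

At 1.52 m, distance alone gives (1.15/1.52)² = 0.5724, so 1820 × 0.5724 = 1042 mGy/h.
Further attenuation needed: 1042/330 = 3.158.
n = log₂(3.158) = 1.659 half-value layers.
Thickness = 1.659 × 5.84 cm = 9.689 cm.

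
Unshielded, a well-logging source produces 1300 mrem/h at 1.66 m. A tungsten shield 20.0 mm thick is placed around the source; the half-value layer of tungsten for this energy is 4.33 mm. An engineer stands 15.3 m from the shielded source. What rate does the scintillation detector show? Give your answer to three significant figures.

Distance alone: 1300 × (1.66/15.3)² = 1300 × 0.01177 = 15.30 mrem/h.
Shield: 20.0/4.33 = 4.619 half-value layers → attenuation 2^(−4.619) = 0.04070.
Combined: 15.30 × 0.04070 = 0.6227 mrem/h.

0.623 mrem/h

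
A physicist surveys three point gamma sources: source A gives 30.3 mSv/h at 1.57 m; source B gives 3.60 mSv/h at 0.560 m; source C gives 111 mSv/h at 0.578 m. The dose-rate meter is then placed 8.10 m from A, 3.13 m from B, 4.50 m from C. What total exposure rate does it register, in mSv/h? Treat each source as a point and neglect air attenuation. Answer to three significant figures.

3.08 mSv/h

Each source contributes Iᵢ·(dᵢ/rᵢ)²; contributions add.
A: 30.3 × (1.57/8.10)² = 1.138 mSv/h
B: 3.60 × (0.560/3.13)² = 0.1152 mSv/h
C: 111 × (0.578/4.50)² = 1.831 mSv/h
Total = 1.138 + 0.1152 + 1.831 = 3.084 mSv/h.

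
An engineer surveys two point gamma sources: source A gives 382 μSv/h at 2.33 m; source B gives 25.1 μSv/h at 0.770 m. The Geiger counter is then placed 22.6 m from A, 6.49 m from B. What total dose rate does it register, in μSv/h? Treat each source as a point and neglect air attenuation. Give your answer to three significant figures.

4.41 μSv/h

Each source contributes Iᵢ·(dᵢ/rᵢ)²; contributions add.
A: 382 × (2.33/22.6)² = 4.060 μSv/h
B: 25.1 × (0.770/6.49)² = 0.3533 μSv/h
Total = 4.060 + 0.3533 = 4.413 μSv/h.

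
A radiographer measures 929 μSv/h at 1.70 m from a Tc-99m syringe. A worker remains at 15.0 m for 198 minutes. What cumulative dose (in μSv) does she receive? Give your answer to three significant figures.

39.4 μSv

Applying the 1/r² law, rate at 15.0 m:
(1.70/15.0)² = 0.01284, so 929 × 0.01284 = 11.93 μSv/h.
Dose = rate × time = 11.93 μSv/h × 3.300 h = 39.37 μSv.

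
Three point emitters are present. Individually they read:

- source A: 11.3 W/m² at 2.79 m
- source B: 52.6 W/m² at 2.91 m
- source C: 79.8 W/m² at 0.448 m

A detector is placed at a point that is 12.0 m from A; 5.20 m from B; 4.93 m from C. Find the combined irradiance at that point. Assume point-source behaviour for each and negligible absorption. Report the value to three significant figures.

17.7 W/m²

Each source contributes Iᵢ·(dᵢ/rᵢ)²; contributions add.
A: 11.3 × (2.79/12.0)² = 0.6108 W/m²
B: 52.6 × (2.91/5.20)² = 16.47 W/m²
C: 79.8 × (0.448/4.93)² = 0.6590 W/m²
Total = 0.6108 + 16.47 + 0.6590 = 17.74 W/m².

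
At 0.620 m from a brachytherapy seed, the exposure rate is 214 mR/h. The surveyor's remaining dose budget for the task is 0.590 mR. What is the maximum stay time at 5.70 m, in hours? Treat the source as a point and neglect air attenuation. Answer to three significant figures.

By the inverse-square law, rate at 5.70 m:
214 × (0.620/5.70)² = 214 × 0.01183 = 2.532 mR/h.
Stay time = 0.590 mR ÷ 2.532 mR/h = 0.2330 h.

0.233 h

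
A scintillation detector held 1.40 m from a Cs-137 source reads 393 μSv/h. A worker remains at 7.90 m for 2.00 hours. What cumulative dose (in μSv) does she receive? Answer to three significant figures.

24.7 μSv

Applying the 1/r² law, rate at 7.90 m:
393 × (1.40/7.90)² = 393 × 0.03141 = 12.34 μSv/h.
Dose = rate × time = 12.34 μSv/h × 2.000 h = 24.68 μSv.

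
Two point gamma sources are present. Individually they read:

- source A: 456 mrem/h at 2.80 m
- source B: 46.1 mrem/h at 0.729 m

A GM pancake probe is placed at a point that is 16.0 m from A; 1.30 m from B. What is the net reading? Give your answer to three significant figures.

28.5 mrem/h

Each source contributes Iᵢ·(dᵢ/rᵢ)²; contributions add.
A: 456 × (2.80/16.0)² = 13.96 mrem/h
B: 46.1 × (0.729/1.30)² = 14.50 mrem/h
Total = 13.96 + 14.50 = 28.46 mrem/h.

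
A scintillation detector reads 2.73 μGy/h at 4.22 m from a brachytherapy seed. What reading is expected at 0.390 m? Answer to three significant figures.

320 μGy/h

Intensity scales as (d₁/d₂)², so the rate at 0.390 m is
2.73 × (4.22/0.390)² = 2.73 × 117.1 = 319.7 μGy/h.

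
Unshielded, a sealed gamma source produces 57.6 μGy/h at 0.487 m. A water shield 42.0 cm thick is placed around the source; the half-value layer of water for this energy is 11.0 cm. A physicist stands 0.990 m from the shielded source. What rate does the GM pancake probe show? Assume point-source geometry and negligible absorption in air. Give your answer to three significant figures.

Distance alone: 57.6 × (0.487/0.990)² = 57.6 × 0.2420 = 13.94 μGy/h.
Shield: 42.0/11.0 = 3.818 half-value layers → attenuation 2^(−3.818) = 0.07090.
Combined: 13.94 × 0.07090 = 0.9883 μGy/h.

0.988 μGy/h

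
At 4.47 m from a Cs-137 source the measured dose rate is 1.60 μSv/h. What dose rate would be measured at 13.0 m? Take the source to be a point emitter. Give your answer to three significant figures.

Since intensity falls as 1/r², scaling from 4.47 m to 13.0 m:
1.60 × (4.47/13.0)² = 1.60 × 0.1182 = 0.1891 μSv/h.

0.189 μSv/h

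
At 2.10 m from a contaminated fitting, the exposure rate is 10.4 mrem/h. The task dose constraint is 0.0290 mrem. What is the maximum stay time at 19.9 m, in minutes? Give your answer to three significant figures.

15.0 min

Since intensity falls as 1/r², rate at 19.9 m:
10.4 × (2.10/19.9)² = 10.4 × 0.01114 = 0.1159 mrem/h.
Stay time = 0.0290 mrem ÷ 0.1159 mrem/h = 0.2502 h = 15.01 min.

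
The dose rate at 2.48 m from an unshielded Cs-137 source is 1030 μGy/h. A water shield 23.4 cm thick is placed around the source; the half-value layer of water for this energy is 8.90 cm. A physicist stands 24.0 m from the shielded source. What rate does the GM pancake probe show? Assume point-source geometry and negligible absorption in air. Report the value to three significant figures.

Distance alone: (2.48/24.0)² = 0.01068, so 1030 × 0.01068 = 11.00 μGy/h.
Shield: 23.4/8.90 = 2.629 half-value layers → attenuation 2^(−2.629) = 0.1617.
Combined: 11.00 × 0.1617 = 1.779 μGy/h.

1.78 μGy/h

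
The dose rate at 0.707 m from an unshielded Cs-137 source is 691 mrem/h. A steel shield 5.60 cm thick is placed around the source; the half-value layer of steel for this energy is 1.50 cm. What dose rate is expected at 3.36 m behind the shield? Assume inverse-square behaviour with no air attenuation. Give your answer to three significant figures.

2.30 mrem/h

Distance alone: 691 × (0.707/3.36)² = 691 × 0.04428 = 30.60 mrem/h.
Shield: 5.60/1.50 = 3.733 half-value layers → attenuation 2^(−3.733) = 0.07521.
Combined: 30.60 × 0.07521 = 2.301 mrem/h.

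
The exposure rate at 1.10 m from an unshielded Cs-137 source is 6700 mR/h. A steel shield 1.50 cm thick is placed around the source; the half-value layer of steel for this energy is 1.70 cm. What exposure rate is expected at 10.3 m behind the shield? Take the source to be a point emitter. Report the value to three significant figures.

41.5 mR/h

Distance alone: (1.10/10.3)² = 0.01141, so 6700 × 0.01141 = 76.45 mR/h.
Shield: 1.50/1.70 = 0.8824 half-value layers → attenuation 2^(−0.8824) = 0.5425.
Combined: 76.45 × 0.5425 = 41.47 mR/h.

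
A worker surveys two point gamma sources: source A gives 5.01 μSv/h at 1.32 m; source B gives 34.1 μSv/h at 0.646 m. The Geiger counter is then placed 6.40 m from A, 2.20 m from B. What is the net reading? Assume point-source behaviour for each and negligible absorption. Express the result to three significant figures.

3.15 μSv/h

By superposition, sum each source's inverse-square contribution:
A: 5.01 × (1.32/6.40)² = 0.2131 μSv/h
B: 34.1 × (0.646/2.20)² = 2.940 μSv/h
Total = 0.2131 + 2.940 = 3.153 μSv/h.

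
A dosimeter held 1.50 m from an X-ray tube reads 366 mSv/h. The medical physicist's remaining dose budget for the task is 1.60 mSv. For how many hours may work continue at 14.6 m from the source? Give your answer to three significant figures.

Intensity scales as (d₁/d₂)², so rate at 14.6 m:
366 × (1.50/14.6)² = 366 × 0.01056 = 3.865 mSv/h.
Stay time = 1.60 mSv ÷ 3.865 mSv/h = 0.4140 h.

0.414 h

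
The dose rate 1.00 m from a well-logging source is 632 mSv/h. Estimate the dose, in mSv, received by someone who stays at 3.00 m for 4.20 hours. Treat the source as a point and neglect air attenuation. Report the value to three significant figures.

295 mSv

Since intensity falls as 1/r², rate at 3.00 m:
632 × (1.00/3.00)² = 632 × 0.1111 = 70.22 mSv/h.
Dose = rate × time = 70.22 mSv/h × 4.200 h = 294.9 mSv.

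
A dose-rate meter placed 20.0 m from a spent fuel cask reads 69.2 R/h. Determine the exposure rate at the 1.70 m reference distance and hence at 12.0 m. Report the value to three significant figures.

9580 R/h; 192 R/h

Since intensity falls as 1/r²,
At 1.70 m: 69.2 × (20.0/1.70)² = 69.2 × 138.4 = 9577 R/h
At 12.0 m: 9577 × (1.70/12.0)² = 9577 × 0.02007 = 192.2 R/h.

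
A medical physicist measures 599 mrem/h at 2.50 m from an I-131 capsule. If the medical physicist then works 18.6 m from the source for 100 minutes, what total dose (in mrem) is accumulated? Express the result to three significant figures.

18.0 mrem

Since intensity falls as 1/r², rate at 18.6 m:
(2.50/18.6)² = 0.01807, so 599 × 0.01807 = 10.82 mrem/h.
Dose = rate × time = 10.82 mrem/h × 1.667 h = 18.04 mrem.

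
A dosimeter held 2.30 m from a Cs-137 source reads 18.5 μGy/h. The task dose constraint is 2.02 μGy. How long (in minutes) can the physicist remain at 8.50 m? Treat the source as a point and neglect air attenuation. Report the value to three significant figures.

By the inverse-square law, rate at 8.50 m:
(2.30/8.50)² = 0.07322, so 18.5 × 0.07322 = 1.355 μGy/h.
Stay time = 2.02 μGy ÷ 1.355 μGy/h = 1.491 h = 89.46 min.

89.5 min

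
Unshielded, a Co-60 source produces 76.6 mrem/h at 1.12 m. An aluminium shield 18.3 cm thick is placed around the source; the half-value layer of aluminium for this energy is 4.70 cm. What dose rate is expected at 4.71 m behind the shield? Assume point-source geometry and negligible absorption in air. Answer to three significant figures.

Distance alone: 76.6 × (1.12/4.71)² = 76.6 × 0.05655 = 4.332 mrem/h.
Shield: 18.3/4.70 = 3.894 half-value layers → attenuation 2^(−3.894) = 0.06727.
Combined: 4.332 × 0.06727 = 0.2914 mrem/h.

0.291 mrem/h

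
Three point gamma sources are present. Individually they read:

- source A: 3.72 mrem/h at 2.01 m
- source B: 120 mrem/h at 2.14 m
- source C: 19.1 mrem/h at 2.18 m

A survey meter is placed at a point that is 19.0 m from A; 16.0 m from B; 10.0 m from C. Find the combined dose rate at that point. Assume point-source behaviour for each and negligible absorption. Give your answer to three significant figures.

3.10 mrem/h

Each source contributes Iᵢ·(dᵢ/rᵢ)²; contributions add.
A: 3.72 × (2.01/19.0)² = 0.04163 mrem/h
B: 120 × (2.14/16.0)² = 2.147 mrem/h
C: 19.1 × (2.18/10.0)² = 0.9077 mrem/h
Total = 0.04163 + 2.147 + 0.9077 = 3.096 mrem/h.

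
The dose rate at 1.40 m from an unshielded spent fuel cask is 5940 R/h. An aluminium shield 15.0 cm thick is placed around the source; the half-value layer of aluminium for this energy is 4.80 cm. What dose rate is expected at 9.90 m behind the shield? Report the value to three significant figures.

Distance alone: 5940 × (1.40/9.90)² = 5940 × 0.02000 = 118.8 R/h.
Shield: 15.0/4.80 = 3.125 half-value layers → attenuation 2^(−3.125) = 0.1146.
Combined: 118.8 × 0.1146 = 13.61 R/h.

13.6 R/h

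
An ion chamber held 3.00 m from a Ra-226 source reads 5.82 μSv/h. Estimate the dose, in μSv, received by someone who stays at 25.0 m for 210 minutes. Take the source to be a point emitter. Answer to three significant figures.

By the inverse-square law, rate at 25.0 m:
(3.00/25.0)² = 0.01440, so 5.82 × 0.01440 = 0.08381 μSv/h.
Dose = rate × time = 0.08381 μSv/h × 3.500 h = 0.2933 μSv.

0.293 μSv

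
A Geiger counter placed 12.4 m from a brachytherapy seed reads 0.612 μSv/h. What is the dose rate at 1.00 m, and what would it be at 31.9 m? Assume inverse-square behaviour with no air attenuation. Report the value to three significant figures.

94.1 μSv/h; 0.0925 μSv/h

Since intensity falls as 1/r²,
At 1.00 m: (12.4/1.00)² = 153.8, so 0.612 × 153.8 = 94.13 μSv/h
At 31.9 m: 94.13 × (1.00/31.9)² = 94.13 × 0.0009827 = 0.09250 μSv/h.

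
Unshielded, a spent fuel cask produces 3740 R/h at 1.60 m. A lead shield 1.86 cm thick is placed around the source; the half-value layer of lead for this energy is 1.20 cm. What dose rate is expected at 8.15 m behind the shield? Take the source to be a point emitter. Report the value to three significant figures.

Distance alone: (1.60/8.15)² = 0.03854, so 3740 × 0.03854 = 144.1 R/h.
Shield: 1.86/1.20 = 1.550 half-value layers → attenuation 2^(−1.550) = 0.3415.
Combined: 144.1 × 0.3415 = 49.21 R/h.

49.2 R/h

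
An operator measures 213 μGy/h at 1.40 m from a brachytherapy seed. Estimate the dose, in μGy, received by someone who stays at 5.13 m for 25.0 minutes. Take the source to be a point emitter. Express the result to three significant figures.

Applying the 1/r² law, rate at 5.13 m:
(1.40/5.13)² = 0.07448, so 213 × 0.07448 = 15.86 μGy/h.
Dose = rate × time = 15.86 μGy/h × 0.4167 h = 6.609 μGy.

6.61 μGy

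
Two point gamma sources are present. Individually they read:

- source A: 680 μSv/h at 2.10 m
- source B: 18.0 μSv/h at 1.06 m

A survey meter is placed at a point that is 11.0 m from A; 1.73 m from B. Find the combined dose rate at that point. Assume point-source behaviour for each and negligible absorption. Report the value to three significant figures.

Each source contributes Iᵢ·(dᵢ/rᵢ)²; contributions add.
A: 680 × (2.10/11.0)² = 24.78 μSv/h
B: 18.0 × (1.06/1.73)² = 6.758 μSv/h
Total = 24.78 + 6.758 = 31.54 μSv/h.

31.5 μSv/h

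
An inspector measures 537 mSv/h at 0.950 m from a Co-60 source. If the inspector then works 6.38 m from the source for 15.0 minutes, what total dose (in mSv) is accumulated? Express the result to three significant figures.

Applying the 1/r² law, rate at 6.38 m:
537 × (0.950/6.38)² = 537 × 0.02217 = 11.91 mSv/h.
Dose = rate × time = 11.91 mSv/h × 0.2500 h = 2.978 mSv.

2.98 mSv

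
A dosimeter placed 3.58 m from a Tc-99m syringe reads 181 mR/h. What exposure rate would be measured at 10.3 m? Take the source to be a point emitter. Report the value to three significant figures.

Intensity scales as (d₁/d₂)², so scaling from 3.58 m to 10.3 m:
181 × (3.58/10.3)² = 181 × 0.1208 = 21.86 mR/h.

21.9 mR/h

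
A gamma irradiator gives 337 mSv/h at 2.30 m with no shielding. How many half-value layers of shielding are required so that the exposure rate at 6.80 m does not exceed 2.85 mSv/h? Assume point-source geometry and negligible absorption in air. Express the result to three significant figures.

At 6.80 m, distance alone gives (2.30/6.80)² = 0.1144, so 337 × 0.1144 = 38.55 mSv/h.
Further attenuation needed: 38.55/2.85 = 13.53.
n = log₂(13.53) = 3.758 half-value layers.

3.76 half-value layers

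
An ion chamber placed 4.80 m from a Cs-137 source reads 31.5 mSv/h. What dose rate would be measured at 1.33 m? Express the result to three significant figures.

410 mSv/h

Using I₁d₁² = I₂d₂², scaling from 4.80 m to 1.33 m:
(4.80/1.33)² = 13.03, so 31.5 × 13.03 = 410.4 mSv/h.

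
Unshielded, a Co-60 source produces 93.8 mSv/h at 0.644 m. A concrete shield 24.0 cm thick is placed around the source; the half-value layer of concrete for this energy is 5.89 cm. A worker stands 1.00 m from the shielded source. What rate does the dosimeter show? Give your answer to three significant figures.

Distance alone: 93.8 × (0.644/1.00)² = 93.8 × 0.4147 = 38.90 mSv/h.
Shield: 24.0/5.89 = 4.075 half-value layers → attenuation 2^(−4.075) = 0.05933.
Combined: 38.90 × 0.05933 = 2.308 mSv/h.

2.31 mSv/h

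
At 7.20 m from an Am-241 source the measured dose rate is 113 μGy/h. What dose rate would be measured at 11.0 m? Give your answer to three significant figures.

48.4 μGy/h

Since intensity falls as 1/r², scaling from 7.20 m to 11.0 m:
113 × (7.20/11.0)² = 113 × 0.4284 = 48.41 μGy/h.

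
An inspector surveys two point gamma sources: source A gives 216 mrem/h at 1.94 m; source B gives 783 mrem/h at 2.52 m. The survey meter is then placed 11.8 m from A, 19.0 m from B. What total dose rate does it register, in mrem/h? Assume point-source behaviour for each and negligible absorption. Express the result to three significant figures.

19.6 mrem/h

Each source contributes Iᵢ·(dᵢ/rᵢ)²; contributions add.
A: 216 × (1.94/11.8)² = 5.838 mrem/h
B: 783 × (2.52/19.0)² = 13.77 mrem/h
Total = 5.838 + 13.77 = 19.61 mrem/h.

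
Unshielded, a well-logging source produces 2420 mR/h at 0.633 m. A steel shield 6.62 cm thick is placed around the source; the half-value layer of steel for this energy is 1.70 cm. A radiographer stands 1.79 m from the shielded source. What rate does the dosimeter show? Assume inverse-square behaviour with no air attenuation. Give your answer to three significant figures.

20.4 mR/h

Distance alone: 2420 × (0.633/1.79)² = 2420 × 0.1251 = 302.7 mR/h.
Shield: 6.62/1.70 = 3.894 half-value layers → attenuation 2^(−3.894) = 0.06727.
Combined: 302.7 × 0.06727 = 20.36 mR/h.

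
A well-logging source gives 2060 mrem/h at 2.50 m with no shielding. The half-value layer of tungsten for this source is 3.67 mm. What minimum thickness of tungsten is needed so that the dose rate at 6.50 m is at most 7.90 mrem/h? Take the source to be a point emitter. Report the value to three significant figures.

At 6.50 m, distance alone gives (2.50/6.50)² = 0.1479, so 2060 × 0.1479 = 304.7 mrem/h.
Further attenuation needed: 304.7/7.90 = 38.57.
n = log₂(38.57) = 5.269 half-value layers.
Thickness = 5.269 × 3.67 mm = 19.34 mm.

19.3 mm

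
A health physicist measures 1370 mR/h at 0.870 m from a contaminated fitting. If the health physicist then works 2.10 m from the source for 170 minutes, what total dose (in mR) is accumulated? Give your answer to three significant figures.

Since intensity falls as 1/r², rate at 2.10 m:
1370 × (0.870/2.10)² = 1370 × 0.1716 = 235.1 mR/h.
Dose = rate × time = 235.1 mR/h × 2.833 h = 666.0 mR.

666 mR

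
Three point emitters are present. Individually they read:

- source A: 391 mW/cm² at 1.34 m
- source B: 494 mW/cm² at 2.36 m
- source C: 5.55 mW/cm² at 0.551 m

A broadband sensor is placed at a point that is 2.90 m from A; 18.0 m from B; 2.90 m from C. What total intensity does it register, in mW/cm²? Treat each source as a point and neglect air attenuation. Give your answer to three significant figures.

92.2 mW/cm²

By superposition, sum each source's inverse-square contribution:
A: 391 × (1.34/2.90)² = 83.48 mW/cm²
B: 494 × (2.36/18.0)² = 8.492 mW/cm²
C: 5.55 × (0.551/2.90)² = 0.2004 mW/cm²
Total = 83.48 + 8.492 + 0.2004 = 92.17 mW/cm².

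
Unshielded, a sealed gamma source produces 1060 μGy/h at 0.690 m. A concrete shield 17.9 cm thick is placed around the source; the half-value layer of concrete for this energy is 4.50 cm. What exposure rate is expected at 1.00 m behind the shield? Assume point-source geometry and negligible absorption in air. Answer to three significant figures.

32.0 μGy/h

Distance alone: (0.690/1.00)² = 0.4761, so 1060 × 0.4761 = 504.7 μGy/h.
Shield: 17.9/4.50 = 3.978 half-value layers → attenuation 2^(−3.978) = 0.06346.
Combined: 504.7 × 0.06346 = 32.03 μGy/h.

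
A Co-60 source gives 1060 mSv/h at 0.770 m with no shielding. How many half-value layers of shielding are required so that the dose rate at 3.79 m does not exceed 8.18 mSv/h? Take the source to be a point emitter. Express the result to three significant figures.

2.42 half-value layers

At 3.79 m, distance alone gives 1060 × (0.770/3.79)² = 1060 × 0.04128 = 43.76 mSv/h.
Further attenuation needed: 43.76/8.18 = 5.350.
n = log₂(5.350) = 2.420 half-value layers.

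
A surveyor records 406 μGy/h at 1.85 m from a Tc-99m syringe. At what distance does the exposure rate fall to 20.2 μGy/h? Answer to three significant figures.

Since intensity falls as 1/r², d₂ = d₁·√(I₁/I₂).
I₁/I₂ = 406/20.2 = 20.10, so d₂ = 1.85 × √20.10 = 8.294 m.

8.29 m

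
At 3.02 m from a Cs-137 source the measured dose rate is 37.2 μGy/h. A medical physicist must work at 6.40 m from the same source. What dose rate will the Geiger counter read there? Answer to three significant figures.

8.28 μGy/h

Using I₁d₁² = I₂d₂², scaling from 3.02 m to 6.40 m:
37.2 × (3.02/6.40)² = 37.2 × 0.2227 = 8.284 μGy/h.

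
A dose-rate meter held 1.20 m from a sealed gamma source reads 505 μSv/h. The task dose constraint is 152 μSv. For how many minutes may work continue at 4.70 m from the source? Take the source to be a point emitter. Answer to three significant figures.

277 min

Applying the 1/r² law, rate at 4.70 m:
505 × (1.20/4.70)² = 505 × 0.06519 = 32.92 μSv/h.
Stay time = 152 μSv ÷ 32.92 μSv/h = 4.617 h = 277.0 min.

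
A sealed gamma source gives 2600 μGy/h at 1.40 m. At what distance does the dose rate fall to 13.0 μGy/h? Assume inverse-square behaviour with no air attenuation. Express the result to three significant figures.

19.8 m

Since intensity falls as 1/r², d₂ = d₁·√(I₁/I₂).
I₁/I₂ = 2600/13.0 = 200.0, so d₂ = 1.40 × √200.0 = 19.80 m.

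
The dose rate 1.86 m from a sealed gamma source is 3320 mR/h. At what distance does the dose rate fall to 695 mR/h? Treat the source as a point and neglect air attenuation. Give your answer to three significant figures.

Applying the 1/r² law, d₂ = d₁·√(I₁/I₂).
I₁/I₂ = 3320/695 = 4.777, so d₂ = 1.86 × √4.777 = 4.065 m.

4.07 m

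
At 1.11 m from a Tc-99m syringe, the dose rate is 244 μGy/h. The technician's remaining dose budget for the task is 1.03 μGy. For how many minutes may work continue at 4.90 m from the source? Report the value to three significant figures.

Using I₁d₁² = I₂d₂², rate at 4.90 m:
(1.11/4.90)² = 0.05132, so 244 × 0.05132 = 12.52 μGy/h.
Stay time = 1.03 μGy ÷ 12.52 μGy/h = 0.08227 h = 4.936 min.

4.94 min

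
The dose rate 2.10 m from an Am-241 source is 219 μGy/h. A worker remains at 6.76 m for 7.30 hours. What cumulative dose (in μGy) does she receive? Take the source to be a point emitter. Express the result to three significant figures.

Intensity scales as (d₁/d₂)², so rate at 6.76 m:
(2.10/6.76)² = 0.09650, so 219 × 0.09650 = 21.13 μGy/h.
Dose = rate × time = 21.13 μGy/h × 7.300 h = 154.2 μGy.

154 μGy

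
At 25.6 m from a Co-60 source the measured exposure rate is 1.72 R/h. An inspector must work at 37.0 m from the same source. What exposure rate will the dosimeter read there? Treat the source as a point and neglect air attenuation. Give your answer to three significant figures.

0.823 R/h

Intensity scales as (d₁/d₂)², so scaling from 25.6 m to 37.0 m:
(25.6/37.0)² = 0.4787, so 1.72 × 0.4787 = 0.8234 R/h.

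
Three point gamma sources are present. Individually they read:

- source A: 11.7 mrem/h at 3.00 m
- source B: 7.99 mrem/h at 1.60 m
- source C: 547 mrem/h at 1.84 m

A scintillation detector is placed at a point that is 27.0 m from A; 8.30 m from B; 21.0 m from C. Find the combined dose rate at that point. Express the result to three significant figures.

By superposition, sum each source's inverse-square contribution:
A: 11.7 × (3.00/27.0)² = 0.1444 mrem/h
B: 7.99 × (1.60/8.30)² = 0.2969 mrem/h
C: 547 × (1.84/21.0)² = 4.199 mrem/h
Total = 0.1444 + 0.2969 + 4.199 = 4.640 mrem/h.

4.64 mrem/h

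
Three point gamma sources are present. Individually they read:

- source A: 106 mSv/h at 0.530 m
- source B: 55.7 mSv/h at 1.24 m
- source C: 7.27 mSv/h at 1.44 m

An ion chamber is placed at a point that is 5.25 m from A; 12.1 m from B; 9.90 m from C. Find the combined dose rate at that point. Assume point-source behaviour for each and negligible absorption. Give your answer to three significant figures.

Each source contributes Iᵢ·(dᵢ/rᵢ)²; contributions add.
A: 106 × (0.530/5.25)² = 1.080 mSv/h
B: 55.7 × (1.24/12.1)² = 0.5850 mSv/h
C: 7.27 × (1.44/9.90)² = 0.1538 mSv/h
Total = 1.080 + 0.5850 + 0.1538 = 1.819 mSv/h.

1.82 mSv/h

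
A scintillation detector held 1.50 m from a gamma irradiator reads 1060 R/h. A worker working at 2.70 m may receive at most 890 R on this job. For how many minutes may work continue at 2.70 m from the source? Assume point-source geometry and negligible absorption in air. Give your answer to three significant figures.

163 min

Using I₁d₁² = I₂d₂², rate at 2.70 m:
(1.50/2.70)² = 0.3086, so 1060 × 0.3086 = 327.1 R/h.
Stay time = 890 R ÷ 327.1 R/h = 2.721 h = 163.3 min.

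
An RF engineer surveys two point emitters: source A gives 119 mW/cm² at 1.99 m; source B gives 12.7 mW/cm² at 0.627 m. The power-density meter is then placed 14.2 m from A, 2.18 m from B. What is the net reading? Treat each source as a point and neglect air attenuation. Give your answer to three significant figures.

3.39 mW/cm²

Each source contributes Iᵢ·(dᵢ/rᵢ)²; contributions add.
A: 119 × (1.99/14.2)² = 2.337 mW/cm²
B: 12.7 × (0.627/2.18)² = 1.051 mW/cm²
Total = 2.337 + 1.051 = 3.388 mW/cm².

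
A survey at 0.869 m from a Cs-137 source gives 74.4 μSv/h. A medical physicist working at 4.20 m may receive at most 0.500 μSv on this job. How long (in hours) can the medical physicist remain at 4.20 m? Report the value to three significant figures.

Since intensity falls as 1/r², rate at 4.20 m:
(0.869/4.20)² = 0.04281, so 74.4 × 0.04281 = 3.185 μSv/h.
Stay time = 0.500 μSv ÷ 3.185 μSv/h = 0.1570 h.

0.157 h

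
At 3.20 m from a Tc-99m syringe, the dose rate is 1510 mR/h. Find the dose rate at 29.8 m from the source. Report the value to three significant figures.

17.4 mR/h

Since intensity falls as 1/r², the rate at 29.8 m is
1510 × (3.20/29.8)² = 1510 × 0.01153 = 17.41 mR/h.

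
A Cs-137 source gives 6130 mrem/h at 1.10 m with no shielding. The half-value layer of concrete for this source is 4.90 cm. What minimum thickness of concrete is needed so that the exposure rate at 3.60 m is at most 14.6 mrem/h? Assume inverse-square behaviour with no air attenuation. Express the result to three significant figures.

At 3.60 m, distance alone gives (1.10/3.60)² = 0.09336, so 6130 × 0.09336 = 572.3 mrem/h.
Further attenuation needed: 572.3/14.6 = 39.20.
n = log₂(39.20) = 5.293 half-value layers.
Thickness = 5.293 × 4.90 cm = 25.94 cm.

25.9 cm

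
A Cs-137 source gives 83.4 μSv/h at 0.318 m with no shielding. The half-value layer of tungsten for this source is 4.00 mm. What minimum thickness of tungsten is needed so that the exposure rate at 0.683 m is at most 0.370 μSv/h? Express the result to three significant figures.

22.4 mm

At 0.683 m, distance alone gives 83.4 × (0.318/0.683)² = 83.4 × 0.2168 = 18.08 μSv/h.
Further attenuation needed: 18.08/0.370 = 48.86.
n = log₂(48.86) = 5.611 half-value layers.
Thickness = 5.611 × 4.00 mm = 22.44 mm.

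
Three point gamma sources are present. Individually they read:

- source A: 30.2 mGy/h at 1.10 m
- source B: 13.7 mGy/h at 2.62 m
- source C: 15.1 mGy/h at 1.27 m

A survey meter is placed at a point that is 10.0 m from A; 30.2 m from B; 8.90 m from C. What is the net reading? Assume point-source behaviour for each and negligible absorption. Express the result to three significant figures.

By superposition, sum each source's inverse-square contribution:
A: 30.2 × (1.10/10.0)² = 0.3654 mGy/h
B: 13.7 × (2.62/30.2)² = 0.1031 mGy/h
C: 15.1 × (1.27/8.90)² = 0.3075 mGy/h
Total = 0.3654 + 0.1031 + 0.3075 = 0.7760 mGy/h.

0.776 mGy/h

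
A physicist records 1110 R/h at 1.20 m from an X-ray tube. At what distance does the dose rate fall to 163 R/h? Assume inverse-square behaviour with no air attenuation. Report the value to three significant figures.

Intensity scales as (d₁/d₂)², so d₂ = d₁·√(I₁/I₂).
I₁/I₂ = 1110/163 = 6.810, so d₂ = 1.20 × √6.810 = 3.132 m.

3.13 m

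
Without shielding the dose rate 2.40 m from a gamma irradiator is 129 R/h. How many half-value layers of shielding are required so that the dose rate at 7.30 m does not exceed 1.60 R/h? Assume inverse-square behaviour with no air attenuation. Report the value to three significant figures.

3.12 half-value layers

At 7.30 m, distance alone gives 129 × (2.40/7.30)² = 129 × 0.1081 = 13.94 R/h.
Further attenuation needed: 13.94/1.60 = 8.712.
n = log₂(8.712) = 3.123 half-value layers.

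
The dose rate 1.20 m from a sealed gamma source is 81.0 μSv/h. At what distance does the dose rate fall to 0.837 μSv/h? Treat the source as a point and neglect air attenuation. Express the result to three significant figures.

By the inverse-square law, d₂ = d₁·√(I₁/I₂).
I₁/I₂ = 81.0/0.837 = 96.77, so d₂ = 1.20 × √96.77 = 11.80 m.

11.8 m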